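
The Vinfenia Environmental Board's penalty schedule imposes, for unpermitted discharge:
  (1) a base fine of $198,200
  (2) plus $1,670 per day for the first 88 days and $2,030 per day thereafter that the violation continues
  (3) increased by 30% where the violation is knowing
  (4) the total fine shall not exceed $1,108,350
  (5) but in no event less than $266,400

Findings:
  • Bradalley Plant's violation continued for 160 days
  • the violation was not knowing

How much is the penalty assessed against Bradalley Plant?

First 88 days: 88 × $1,670 = $146,960
Remaining days: (160 − 88) × $2,030 = $146,160
Per-day component: $146,960 + $146,160 = $293,120
Base plus per-day: $198,200 + $293,120 = $491,320
The violation was not knowing: no 30% increase.
Cap at $1,108,350: $491,320 is within the cap, no reduction.
Minimum $266,400: $491,320 meets the minimum, no increase.

Civil penalty: $491,320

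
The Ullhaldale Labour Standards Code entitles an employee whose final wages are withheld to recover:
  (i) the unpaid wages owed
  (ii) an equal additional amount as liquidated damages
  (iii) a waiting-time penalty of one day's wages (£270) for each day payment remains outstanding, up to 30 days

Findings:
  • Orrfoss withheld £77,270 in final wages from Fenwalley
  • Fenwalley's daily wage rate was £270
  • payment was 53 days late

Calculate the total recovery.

Liquidated damages (equal amount): £77,270
Penalty days: min(53, 30) = 30
Waiting-time penalty: 30 × £270 = £8,100
Total award: £77,270 + £77,270 + £8,100 = £162,640

£162,640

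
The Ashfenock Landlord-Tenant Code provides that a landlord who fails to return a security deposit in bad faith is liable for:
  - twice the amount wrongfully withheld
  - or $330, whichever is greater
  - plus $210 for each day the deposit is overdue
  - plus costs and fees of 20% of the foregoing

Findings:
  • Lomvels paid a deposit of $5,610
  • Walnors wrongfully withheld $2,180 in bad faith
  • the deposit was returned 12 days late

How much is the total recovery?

$8,256

Doubled: 2 × $2,180 = $4,360
Minimum $330: $4,360 meets the minimum, no increase.
Late-return penalty: 12 × $210 = $2,520
Damages plus late penalty: $4,360 + $2,520 = $6,880
Costs and fees: 20% of $6,880 = $1,376
Total recovery: $6,880 + $1,376 = $8,256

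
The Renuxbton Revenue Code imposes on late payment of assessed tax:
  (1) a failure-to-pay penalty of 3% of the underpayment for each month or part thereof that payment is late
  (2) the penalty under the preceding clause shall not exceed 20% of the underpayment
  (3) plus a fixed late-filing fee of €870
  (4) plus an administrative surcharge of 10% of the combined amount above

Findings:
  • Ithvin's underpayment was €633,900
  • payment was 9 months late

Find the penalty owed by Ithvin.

€140,415

Accrued rate: 3% × 9 = 27%, capped at 20% → 20%
Failure-to-pay penalty: 20% of €633,900 = €126,780
Penalty before surcharge: €126,780 + €870 = €127,650
Administrative surcharge: 10% of €127,650 = €12,765
Total penalty: €127,650 + €12,765 = €140,415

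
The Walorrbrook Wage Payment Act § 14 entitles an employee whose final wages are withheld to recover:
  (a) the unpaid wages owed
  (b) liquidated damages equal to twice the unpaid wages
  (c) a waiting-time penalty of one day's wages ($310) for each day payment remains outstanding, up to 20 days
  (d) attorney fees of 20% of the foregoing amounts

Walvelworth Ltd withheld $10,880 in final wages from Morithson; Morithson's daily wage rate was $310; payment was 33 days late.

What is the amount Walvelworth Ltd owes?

Doubled: 2 × $10,880 = $21,760
Penalty days: min(33, 20) = 20
Waiting-time penalty: 20 × $310 = $6,200
Subtotal: $10,880 + $21,760 + $6,200 = $38,840
Attorney fees: 20% of $38,840 = $7,768
Total award: $38,840 + $7,768 = $46,608

$46,608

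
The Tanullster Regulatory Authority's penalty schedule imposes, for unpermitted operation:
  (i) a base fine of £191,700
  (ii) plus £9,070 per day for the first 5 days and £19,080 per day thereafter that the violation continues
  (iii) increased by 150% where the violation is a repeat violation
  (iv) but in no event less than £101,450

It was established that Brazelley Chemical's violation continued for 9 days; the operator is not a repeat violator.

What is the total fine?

Civil penalty: £313,370

First 5 days: 5 × £9,070 = £45,350
Remaining days: (9 − 5) × £19,080 = £76,320
Per-day component: £45,350 + £76,320 = £121,670
Base plus per-day: £191,700 + £121,670 = £313,370
The operator is not a repeat violator: no 150% increase.
Minimum £101,450: £313,370 meets the minimum, no increase.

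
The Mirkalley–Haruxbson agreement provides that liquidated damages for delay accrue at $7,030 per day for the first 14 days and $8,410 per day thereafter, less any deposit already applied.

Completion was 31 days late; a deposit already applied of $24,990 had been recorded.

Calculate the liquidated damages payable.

First 14 days: 14 × $7,030 = $98,420
Remaining days: (31 − 14) × $8,410 = $142,970
Accrued per-day damages: $98,420 + $142,970 = $241,390
Less deposit already applied: $241,390 − $24,990 = $216,400

$216,400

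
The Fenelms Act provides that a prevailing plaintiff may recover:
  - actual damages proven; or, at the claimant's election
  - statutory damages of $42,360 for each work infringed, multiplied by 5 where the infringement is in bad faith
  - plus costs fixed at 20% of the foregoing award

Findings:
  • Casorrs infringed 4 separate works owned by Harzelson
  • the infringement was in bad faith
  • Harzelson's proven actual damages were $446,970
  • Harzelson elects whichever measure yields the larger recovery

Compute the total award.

$1,016,640

Statutory damages: 4 × $42,360 = $169,440
Multiplied by 5: 5 × $169,440 = $847,200
Greater of actual damages ($446,970) or enhanced statutory damages ($847,200): $847,200
Costs: 20% of $847,200 = $169,440
Award plus costs: $847,200 + $169,440 = $1,016,640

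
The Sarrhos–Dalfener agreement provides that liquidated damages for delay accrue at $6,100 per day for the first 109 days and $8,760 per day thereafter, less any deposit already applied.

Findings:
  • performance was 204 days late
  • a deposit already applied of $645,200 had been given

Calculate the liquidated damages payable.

First 109 days: 109 × $6,100 = $664,900
Remaining days: (204 − 109) × $8,760 = $832,200
Accrued per-day damages: $664,900 + $832,200 = $1,497,100
Less deposit already applied: $1,497,100 − $645,200 = $851,900

$851,900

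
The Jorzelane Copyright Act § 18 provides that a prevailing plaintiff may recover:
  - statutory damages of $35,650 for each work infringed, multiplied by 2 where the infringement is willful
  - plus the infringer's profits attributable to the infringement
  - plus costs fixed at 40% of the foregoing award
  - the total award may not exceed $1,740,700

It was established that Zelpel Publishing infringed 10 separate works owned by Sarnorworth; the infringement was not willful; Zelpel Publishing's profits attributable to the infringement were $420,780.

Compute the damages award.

Award: $1,088,192

Statutory damages: 10 × $35,650 = $356,500
Infringement not willful: no ×2 enhancement.
Combined award: $356,500 + $420,780 = $777,280
Costs: 40% of $777,280 = $310,912
Award plus costs: $777,280 + $310,912 = $1,088,192
Cap at $1,740,700: $1,088,192 is within the cap, no reduction.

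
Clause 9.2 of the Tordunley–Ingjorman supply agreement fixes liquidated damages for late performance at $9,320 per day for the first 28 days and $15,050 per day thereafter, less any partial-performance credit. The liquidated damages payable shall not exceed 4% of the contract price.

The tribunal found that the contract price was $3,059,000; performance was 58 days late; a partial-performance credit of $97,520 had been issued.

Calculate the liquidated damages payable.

$122,360

First 28 days: 28 × $9,320 = $260,960
Remaining days: (58 − 28) × $15,050 = $451,500
Accrued per-day damages: $260,960 + $451,500 = $712,460
Less partial-performance credit: $712,460 − $97,520 = $614,940
Cap: 4% of $3,059,000 = $122,360
Cap at $122,360: $614,940 exceeds the cap → $122,360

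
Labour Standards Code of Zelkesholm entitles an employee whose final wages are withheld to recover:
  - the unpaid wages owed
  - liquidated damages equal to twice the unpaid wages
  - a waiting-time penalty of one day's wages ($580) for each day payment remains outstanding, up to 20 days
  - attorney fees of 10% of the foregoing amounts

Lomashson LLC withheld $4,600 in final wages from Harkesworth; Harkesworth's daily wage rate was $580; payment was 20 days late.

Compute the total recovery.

Total award: $27,940

Doubled: 2 × $4,600 = $9,200
Penalty days: min(20, 20) = 20
Waiting-time penalty: 20 × $580 = $11,600
Subtotal: $4,600 + $9,200 + $11,600 = $25,400
Attorney fees: 10% of $25,400 = $2,540
Total award: $25,400 + $2,540 = $27,940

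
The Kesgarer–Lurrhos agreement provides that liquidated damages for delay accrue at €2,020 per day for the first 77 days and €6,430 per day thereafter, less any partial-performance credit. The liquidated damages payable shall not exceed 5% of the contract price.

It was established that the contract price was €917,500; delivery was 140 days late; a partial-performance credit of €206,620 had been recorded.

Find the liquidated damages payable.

€45,875

First 77 days: 77 × €2,020 = €155,540
Remaining days: (140 − 77) × €6,430 = €405,090
Accrued per-day damages: €155,540 + €405,090 = €560,630
Less partial-performance credit: €560,630 − €206,620 = €354,010
Cap: 5% of €917,500 = €45,875
Cap at €45,875: €354,010 exceeds the cap → €45,875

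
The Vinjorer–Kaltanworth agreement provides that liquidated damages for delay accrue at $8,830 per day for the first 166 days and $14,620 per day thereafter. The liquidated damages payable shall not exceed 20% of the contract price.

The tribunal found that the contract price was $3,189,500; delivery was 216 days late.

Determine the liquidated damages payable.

First 166 days: 166 × $8,830 = $1,465,780
Remaining days: (216 − 166) × $14,620 = $731,000
Accrued per-day damages: $1,465,780 + $731,000 = $2,196,780
Cap: 20% of $3,189,500 = $637,900
Cap at $637,900: $2,196,780 exceeds the cap → $637,900

Liquidated damages: $637,900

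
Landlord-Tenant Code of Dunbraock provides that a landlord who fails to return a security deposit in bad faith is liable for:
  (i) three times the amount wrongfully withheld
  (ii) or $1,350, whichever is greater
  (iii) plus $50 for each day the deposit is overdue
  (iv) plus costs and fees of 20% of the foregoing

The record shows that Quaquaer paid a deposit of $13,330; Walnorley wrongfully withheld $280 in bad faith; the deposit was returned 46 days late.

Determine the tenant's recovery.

Trebled: 3 × $280 = $840
Minimum $1,350: $840 is below the minimum → $1,350
Late-return penalty: 46 × $50 = $2,300
Damages plus late penalty: $1,350 + $2,300 = $3,650
Costs and fees: 20% of $3,650 = $730
Total recovery: $3,650 + $730 = $4,380

$4,380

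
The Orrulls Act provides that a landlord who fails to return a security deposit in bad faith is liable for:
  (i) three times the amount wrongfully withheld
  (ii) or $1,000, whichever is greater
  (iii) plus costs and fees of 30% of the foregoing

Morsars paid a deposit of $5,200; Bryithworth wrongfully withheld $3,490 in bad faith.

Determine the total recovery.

$13,611

Trebled: 3 × $3,490 = $10,470
Minimum $1,000: $10,470 meets the minimum, no increase.
Costs and fees: 30% of $10,470 = $3,141
Total recovery: $10,470 + $3,141 = $13,611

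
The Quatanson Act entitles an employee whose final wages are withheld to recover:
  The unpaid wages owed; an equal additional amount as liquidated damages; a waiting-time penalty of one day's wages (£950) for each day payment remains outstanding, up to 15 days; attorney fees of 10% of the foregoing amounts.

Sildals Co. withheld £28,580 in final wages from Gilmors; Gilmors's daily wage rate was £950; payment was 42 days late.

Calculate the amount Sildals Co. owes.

Liquidated damages (equal amount): £28,580
Penalty days: min(42, 15) = 15
Waiting-time penalty: 15 × £950 = £14,250
Subtotal: £28,580 + £28,580 + £14,250 = £71,410
Attorney fees: 10% of £71,410 = £7,141
Total award: £71,410 + £7,141 = £78,551

£78,551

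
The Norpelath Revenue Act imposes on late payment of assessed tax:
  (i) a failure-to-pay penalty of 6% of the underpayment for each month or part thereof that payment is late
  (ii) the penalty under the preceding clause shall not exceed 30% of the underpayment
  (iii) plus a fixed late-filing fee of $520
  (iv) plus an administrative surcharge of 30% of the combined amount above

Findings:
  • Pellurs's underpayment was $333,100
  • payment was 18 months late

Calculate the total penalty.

Penalty: $130,585

Accrued rate: 6% × 18 = 108%, capped at 30% → 30%
Failure-to-pay penalty: 30% of $333,100 = $99,930
Penalty before surcharge: $99,930 + $520 = $100,450
Administrative surcharge: 30% of $100,450 = $30,135
Total penalty: $100,450 + $30,135 = $130,585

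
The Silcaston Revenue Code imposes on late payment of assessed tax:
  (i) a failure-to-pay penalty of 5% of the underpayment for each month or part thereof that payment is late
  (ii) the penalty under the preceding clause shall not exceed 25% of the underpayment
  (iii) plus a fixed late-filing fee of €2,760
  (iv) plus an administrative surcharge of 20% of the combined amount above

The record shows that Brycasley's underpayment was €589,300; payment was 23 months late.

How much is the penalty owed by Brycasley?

€180,102

Accrued rate: 5% × 23 = 115%, capped at 25% → 25%
Failure-to-pay penalty: 25% of €589,300 = €147,325
Penalty before surcharge: €147,325 + €2,760 = €150,085
Administrative surcharge: 20% of €150,085 = €30,017
Total penalty: €150,085 + €30,017 = €180,102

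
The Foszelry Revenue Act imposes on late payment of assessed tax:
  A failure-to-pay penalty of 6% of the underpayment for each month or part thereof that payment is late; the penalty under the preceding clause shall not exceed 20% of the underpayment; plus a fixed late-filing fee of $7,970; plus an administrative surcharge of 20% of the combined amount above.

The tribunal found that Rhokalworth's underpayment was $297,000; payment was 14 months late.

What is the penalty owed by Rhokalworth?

Accrued rate: 6% × 14 = 84%, capped at 20% → 20%
Failure-to-pay penalty: 20% of $297,000 = $59,400
Penalty before surcharge: $59,400 + $7,970 = $67,370
Administrative surcharge: 20% of $67,370 = $13,474
Total penalty: $67,370 + $13,474 = $80,844

$80,844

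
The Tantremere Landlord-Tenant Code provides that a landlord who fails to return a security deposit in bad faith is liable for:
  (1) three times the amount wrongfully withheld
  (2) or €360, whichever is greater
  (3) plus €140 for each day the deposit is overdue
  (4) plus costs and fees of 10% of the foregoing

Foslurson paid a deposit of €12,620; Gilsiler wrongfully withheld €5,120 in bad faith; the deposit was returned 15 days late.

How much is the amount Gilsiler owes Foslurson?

Trebled: 3 × €5,120 = €15,360
Minimum €360: €15,360 meets the minimum, no increase.
Late-return penalty: 15 × €140 = €2,100
Damages plus late penalty: €15,360 + €2,100 = €17,460
Costs and fees: 10% of €17,460 = €1,746
Total recovery: €17,460 + €1,746 = €19,206

€19,206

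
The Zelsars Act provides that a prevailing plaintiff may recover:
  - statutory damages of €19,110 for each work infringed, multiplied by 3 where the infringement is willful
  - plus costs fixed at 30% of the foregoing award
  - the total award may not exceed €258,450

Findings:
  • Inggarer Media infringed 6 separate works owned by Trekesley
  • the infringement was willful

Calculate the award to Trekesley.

Statutory damages: 6 × €19,110 = €114,660
Trebled: 3 × €114,660 = €343,980
Costs: 30% of €343,980 = €103,194
Award plus costs: €343,980 + €103,194 = €447,174
Cap at €258,450: €447,174 exceeds the cap → €258,450

€258,450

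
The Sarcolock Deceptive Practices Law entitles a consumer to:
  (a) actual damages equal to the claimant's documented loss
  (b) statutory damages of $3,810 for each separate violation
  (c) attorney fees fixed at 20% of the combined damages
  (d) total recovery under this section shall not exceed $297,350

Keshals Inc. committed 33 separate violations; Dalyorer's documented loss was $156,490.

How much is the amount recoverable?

$297,350

Statutory damages: 33 × $3,810 = $125,730
Combined damages: $156,490 + $125,730 = $282,220
Attorney fees: 20% of $282,220 = $56,444
Total before cap: $282,220 + $56,444 = $338,664
Cap at $297,350: $338,664 exceeds the cap → $297,350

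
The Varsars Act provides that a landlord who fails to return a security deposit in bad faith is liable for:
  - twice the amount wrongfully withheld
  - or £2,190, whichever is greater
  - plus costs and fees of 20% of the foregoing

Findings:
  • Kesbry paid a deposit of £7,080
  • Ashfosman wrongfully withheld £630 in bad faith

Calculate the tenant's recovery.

Doubled: 2 × £630 = £1,260
Minimum £2,190: £1,260 is below the minimum → £2,190
Costs and fees: 20% of £2,190 = £438
Total recovery: £2,190 + £438 = £2,628

£2,628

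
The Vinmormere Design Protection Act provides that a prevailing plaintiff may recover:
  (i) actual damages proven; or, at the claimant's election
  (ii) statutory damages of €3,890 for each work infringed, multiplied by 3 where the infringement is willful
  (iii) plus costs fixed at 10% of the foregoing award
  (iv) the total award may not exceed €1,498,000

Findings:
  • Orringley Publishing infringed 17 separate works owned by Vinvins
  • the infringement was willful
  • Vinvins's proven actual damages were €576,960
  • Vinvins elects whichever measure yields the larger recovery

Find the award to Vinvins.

Statutory damages: 17 × €3,890 = €66,130
Trebled: 3 × €66,130 = €198,390
Greater of actual damages (€576,960) or enhanced statutory damages (€198,390): €576,960
Costs: 10% of €576,960 = €57,696
Award plus costs: €576,960 + €57,696 = €634,656
Cap at €1,498,000: €634,656 is within the cap, no reduction.

€634,656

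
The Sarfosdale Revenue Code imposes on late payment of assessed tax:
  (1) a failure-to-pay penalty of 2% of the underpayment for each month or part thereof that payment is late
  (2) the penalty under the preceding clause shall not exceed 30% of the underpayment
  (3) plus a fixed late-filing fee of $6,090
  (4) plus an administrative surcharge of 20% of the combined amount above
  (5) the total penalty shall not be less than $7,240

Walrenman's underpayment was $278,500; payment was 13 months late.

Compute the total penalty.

Accrued rate: 2% × 13 = 26%, capped at 30% → 26%
Failure-to-pay penalty: 26% of $278,500 = $72,410
Penalty before surcharge: $72,410 + $6,090 = $78,500
Administrative surcharge: 20% of $78,500 = $15,700
Total penalty: $78,500 + $15,700 = $94,200
Minimum $7,240: $94,200 meets the minimum, no increase.

$94,200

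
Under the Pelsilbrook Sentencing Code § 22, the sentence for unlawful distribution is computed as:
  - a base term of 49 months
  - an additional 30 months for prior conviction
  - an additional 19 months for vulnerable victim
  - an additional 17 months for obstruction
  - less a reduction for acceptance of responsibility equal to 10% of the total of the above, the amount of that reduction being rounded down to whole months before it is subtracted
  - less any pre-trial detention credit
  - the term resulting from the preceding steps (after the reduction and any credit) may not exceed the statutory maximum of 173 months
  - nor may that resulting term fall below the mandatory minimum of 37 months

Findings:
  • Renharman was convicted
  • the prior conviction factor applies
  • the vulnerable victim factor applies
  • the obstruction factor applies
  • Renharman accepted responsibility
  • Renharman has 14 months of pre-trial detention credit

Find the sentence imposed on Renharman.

90 months

Prior conviction enhancement: +30 months
Vulnerable victim enhancement: +19 months
Obstruction enhancement: +17 months
Adjusted term: 49 months + 30 months + 19 months + 17 months = 115 months
Acceptance of responsibility reduction: 10% of 115 months = 11 months (rounded down)
After reduction: 115 − 11 = 104 months
Less pre-trial detention credit: 104 months − 14 months = 90 months
Cap at 173 months: 90 months is within the cap, no reduction.
Minimum 37 months: 90 months meets the minimum, no increase.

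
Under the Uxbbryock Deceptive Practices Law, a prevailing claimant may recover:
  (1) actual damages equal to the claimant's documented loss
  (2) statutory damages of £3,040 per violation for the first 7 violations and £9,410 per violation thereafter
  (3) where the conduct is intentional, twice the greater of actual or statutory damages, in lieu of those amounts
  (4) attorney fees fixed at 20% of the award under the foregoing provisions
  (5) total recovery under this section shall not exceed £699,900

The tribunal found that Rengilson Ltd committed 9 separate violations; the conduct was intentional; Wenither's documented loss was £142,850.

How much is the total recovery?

£342,840

First 7 violations: 7 × £3,040 = £21,280
Remaining violations: (9 − 7) × £9,410 = £18,820
Statutory damages: £21,280 + £18,820 = £40,100
Greater of actual damages (£142,850) or statutory damages (£40,100): £142,850
Doubled: 2 × £142,850 = £285,700
Attorney fees: 20% of £285,700 = £57,140
Total before cap: £285,700 + £57,140 = £342,840
Cap at £699,900: £342,840 is within the cap, no reduction.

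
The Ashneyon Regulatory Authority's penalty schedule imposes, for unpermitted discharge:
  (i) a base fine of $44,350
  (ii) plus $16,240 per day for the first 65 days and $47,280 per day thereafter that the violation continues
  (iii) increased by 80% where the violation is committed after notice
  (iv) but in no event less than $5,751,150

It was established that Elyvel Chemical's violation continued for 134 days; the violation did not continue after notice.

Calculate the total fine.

$5,751,150

First 65 days: 65 × $16,240 = $1,055,600
Remaining days: (134 − 65) × $47,280 = $3,262,320
Per-day component: $1,055,600 + $3,262,320 = $4,317,920
Base plus per-day: $44,350 + $4,317,920 = $4,362,270
The violation did not continue after notice: no 80% increase.
Minimum $5,751,150: $4,362,270 is below the minimum → $5,751,150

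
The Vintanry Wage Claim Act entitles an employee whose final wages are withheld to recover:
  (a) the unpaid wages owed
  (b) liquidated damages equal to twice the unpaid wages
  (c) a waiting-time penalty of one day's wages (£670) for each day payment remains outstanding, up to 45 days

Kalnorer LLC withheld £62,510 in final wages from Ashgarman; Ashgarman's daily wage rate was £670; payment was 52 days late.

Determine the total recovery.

£217,680

Doubled: 2 × £62,510 = £125,020
Penalty days: min(52, 45) = 45
Waiting-time penalty: 45 × £670 = £30,150
Total award: £62,510 + £125,020 + £30,150 = £217,680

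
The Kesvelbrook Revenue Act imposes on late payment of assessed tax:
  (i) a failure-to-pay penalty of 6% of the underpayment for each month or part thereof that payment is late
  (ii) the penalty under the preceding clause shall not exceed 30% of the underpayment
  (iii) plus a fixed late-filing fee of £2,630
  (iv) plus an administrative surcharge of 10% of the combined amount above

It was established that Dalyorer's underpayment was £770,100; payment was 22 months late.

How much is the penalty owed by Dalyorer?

Accrued rate: 6% × 22 = 132%, capped at 30% → 30%
Failure-to-pay penalty: 30% of £770,100 = £231,030
Penalty before surcharge: £231,030 + £2,630 = £233,660
Administrative surcharge: 10% of £233,660 = £23,366
Total penalty: £233,660 + £23,366 = £257,026

£257,026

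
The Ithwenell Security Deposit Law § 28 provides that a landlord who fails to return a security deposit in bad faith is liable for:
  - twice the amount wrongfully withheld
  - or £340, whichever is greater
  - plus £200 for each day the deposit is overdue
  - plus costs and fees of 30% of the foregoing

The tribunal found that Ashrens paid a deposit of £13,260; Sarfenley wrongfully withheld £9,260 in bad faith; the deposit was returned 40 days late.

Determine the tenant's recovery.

Doubled: 2 × £9,260 = £18,520
Minimum £340: £18,520 meets the minimum, no increase.
Late-return penalty: 40 × £200 = £8,000
Damages plus late penalty: £18,520 + £8,000 = £26,520
Costs and fees: 30% of £26,520 = £7,956
Total recovery: £26,520 + £7,956 = £34,476

£34,476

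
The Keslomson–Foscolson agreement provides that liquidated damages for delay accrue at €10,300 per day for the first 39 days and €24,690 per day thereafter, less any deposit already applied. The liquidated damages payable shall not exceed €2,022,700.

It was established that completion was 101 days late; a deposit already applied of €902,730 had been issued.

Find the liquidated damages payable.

First 39 days: 39 × €10,300 = €401,700
Remaining days: (101 − 39) × €24,690 = €1,530,780
Accrued per-day damages: €401,700 + €1,530,780 = €1,932,480
Less deposit already applied: €1,932,480 − €902,730 = €1,029,750
Cap at €2,022,700: €1,029,750 is within the cap, no reduction.

€1,029,750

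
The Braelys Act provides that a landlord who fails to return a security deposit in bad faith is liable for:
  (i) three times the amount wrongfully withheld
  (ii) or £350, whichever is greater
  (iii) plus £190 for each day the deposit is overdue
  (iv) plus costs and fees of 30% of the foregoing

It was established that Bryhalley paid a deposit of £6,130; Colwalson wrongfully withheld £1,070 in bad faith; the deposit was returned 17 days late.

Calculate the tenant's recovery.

£8,372

Trebled: 3 × £1,070 = £3,210
Minimum £350: £3,210 meets the minimum, no increase.
Late-return penalty: 17 × £190 = £3,230
Damages plus late penalty: £3,210 + £3,230 = £6,440
Costs and fees: 30% of £6,440 = £1,932
Total recovery: £6,440 + £1,932 = £8,372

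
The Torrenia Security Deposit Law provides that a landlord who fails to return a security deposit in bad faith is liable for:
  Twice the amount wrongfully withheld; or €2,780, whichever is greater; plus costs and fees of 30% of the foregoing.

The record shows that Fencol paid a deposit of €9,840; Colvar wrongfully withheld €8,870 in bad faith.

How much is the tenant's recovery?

€23,062

Doubled: 2 × €8,870 = €17,740
Minimum €2,780: €17,740 meets the minimum, no increase.
Costs and fees: 30% of €17,740 = €5,322
Total recovery: €17,740 + €5,322 = €23,062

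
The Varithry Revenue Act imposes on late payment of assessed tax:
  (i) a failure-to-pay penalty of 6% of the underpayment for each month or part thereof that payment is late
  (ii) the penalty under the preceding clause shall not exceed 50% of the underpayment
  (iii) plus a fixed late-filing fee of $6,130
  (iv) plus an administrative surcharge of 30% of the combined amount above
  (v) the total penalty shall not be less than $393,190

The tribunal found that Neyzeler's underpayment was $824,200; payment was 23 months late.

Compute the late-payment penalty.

$543,699

Accrued rate: 6% × 23 = 138%, capped at 50% → 50%
Failure-to-pay penalty: 50% of $824,200 = $412,100
Penalty before surcharge: $412,100 + $6,130 = $418,230
Administrative surcharge: 30% of $418,230 = $125,469
Total penalty: $418,230 + $125,469 = $543,699
Minimum $393,190: $543,699 meets the minimum, no increase.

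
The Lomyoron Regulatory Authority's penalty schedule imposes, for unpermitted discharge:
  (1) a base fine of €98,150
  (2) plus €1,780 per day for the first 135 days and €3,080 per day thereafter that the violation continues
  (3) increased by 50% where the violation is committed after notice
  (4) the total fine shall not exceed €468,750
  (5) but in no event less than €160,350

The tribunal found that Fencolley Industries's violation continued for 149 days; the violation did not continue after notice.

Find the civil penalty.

€381,570

First 135 days: 135 × €1,780 = €240,300
Remaining days: (149 − 135) × €3,080 = €43,120
Per-day component: €240,300 + €43,120 = €283,420
Base plus per-day: €98,150 + €283,420 = €381,570
The violation did not continue after notice: no 50% increase.
Cap at €468,750: €381,570 is within the cap, no reduction.
Minimum €160,350: €381,570 meets the minimum, no increase.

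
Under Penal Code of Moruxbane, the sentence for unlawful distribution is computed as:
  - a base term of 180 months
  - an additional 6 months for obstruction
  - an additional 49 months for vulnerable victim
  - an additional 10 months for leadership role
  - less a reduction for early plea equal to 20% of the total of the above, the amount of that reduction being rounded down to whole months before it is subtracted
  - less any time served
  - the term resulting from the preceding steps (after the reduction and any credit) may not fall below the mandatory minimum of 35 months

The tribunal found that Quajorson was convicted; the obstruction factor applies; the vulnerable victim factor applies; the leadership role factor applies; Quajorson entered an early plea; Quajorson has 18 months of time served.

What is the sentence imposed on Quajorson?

178 months

Obstruction enhancement: +6 months
Vulnerable victim enhancement: +49 months
Leadership role enhancement: +10 months
Adjusted term: 180 months + 6 months + 49 months + 10 months = 245 months
Early plea reduction: 20% of 245 months = 49 months (rounded down)
After reduction: 245 − 49 = 196 months
Less time served: 196 months − 18 months = 178 months
Minimum 35 months: 178 months meets the minimum, no increase.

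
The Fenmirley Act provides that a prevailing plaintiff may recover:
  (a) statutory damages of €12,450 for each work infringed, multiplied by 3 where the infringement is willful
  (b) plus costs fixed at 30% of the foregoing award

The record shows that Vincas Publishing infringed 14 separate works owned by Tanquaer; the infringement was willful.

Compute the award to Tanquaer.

Statutory damages: 14 × €12,450 = €174,300
Trebled: 3 × €174,300 = €522,900
Costs: 30% of €522,900 = €156,870
Award plus costs: €522,900 + €156,870 = €679,770

€679,770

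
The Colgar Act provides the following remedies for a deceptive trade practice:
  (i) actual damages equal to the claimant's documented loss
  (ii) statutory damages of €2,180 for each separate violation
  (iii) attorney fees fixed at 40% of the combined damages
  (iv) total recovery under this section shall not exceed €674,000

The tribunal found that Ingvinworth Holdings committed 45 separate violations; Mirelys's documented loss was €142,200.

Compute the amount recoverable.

Statutory damages: 45 × €2,180 = €98,100
Combined damages: €142,200 + €98,100 = €240,300
Attorney fees: 40% of €240,300 = €96,120
Total before cap: €240,300 + €96,120 = €336,420
Cap at €674,000: €336,420 is within the cap, no reduction.

€336,420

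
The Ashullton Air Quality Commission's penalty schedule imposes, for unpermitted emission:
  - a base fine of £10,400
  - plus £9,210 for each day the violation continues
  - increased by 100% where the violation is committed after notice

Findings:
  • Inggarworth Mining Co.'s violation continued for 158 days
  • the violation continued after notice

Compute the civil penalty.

£2,931,160

Per-day component: 158 × £9,210 = £1,455,180
Base plus per-day: £10,400 + £1,455,180 = £1,465,580
Enhancement: 100% of £1,465,580 = £1,465,580
Enhanced fine: £1,465,580 + £1,465,580 = £2,931,160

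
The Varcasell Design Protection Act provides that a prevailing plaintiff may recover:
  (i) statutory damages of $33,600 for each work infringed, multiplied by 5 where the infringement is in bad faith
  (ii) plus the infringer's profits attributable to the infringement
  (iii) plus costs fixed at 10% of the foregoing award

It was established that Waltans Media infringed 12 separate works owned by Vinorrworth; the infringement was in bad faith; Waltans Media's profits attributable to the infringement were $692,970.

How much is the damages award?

$2,979,867

Statutory damages: 12 × $33,600 = $403,200
Multiplied by 5: 5 × $403,200 = $2,016,000
Combined award: $2,016,000 + $692,970 = $2,708,970
Costs: 10% of $2,708,970 = $270,897
Award plus costs: $2,708,970 + $270,897 = $2,979,867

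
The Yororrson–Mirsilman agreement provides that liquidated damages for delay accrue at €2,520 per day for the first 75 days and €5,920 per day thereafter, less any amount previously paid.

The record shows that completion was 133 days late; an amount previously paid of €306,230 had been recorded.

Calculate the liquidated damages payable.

Liquidated damages: €226,130

First 75 days: 75 × €2,520 = €189,000
Remaining days: (133 − 75) × €5,920 = €343,360
Accrued per-day damages: €189,000 + €343,360 = €532,360
Less amount previously paid: €532,360 − €306,230 = €226,130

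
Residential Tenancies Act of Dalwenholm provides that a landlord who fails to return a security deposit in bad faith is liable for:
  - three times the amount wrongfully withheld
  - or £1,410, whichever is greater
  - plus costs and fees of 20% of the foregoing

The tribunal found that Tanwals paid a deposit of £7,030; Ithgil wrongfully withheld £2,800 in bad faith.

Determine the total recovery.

£10,080

Trebled: 3 × £2,800 = £8,400
Minimum £1,410: £8,400 meets the minimum, no increase.
Costs and fees: 20% of £8,400 = £1,680
Total recovery: £8,400 + £1,680 = £10,080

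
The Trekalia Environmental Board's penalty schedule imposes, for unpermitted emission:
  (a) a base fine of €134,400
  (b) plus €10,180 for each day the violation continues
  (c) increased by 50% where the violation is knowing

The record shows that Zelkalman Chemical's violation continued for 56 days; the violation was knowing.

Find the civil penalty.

€1,056,720

Per-day component: 56 × €10,180 = €570,080
Base plus per-day: €134,400 + €570,080 = €704,480
Enhancement: 50% of €704,480 = €352,240
Enhanced fine: €704,480 + €352,240 = €1,056,720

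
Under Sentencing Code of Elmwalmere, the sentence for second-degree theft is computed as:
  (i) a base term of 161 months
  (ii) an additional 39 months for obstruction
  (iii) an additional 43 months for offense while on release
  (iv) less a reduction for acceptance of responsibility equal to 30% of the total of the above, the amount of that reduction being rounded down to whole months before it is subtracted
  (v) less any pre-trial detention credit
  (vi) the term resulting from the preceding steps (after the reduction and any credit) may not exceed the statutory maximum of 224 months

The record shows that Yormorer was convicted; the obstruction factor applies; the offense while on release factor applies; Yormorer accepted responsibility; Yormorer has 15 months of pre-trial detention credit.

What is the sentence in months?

Obstruction enhancement: +39 months
Offense while on release enhancement: +43 months
Adjusted term: 161 months + 39 months + 43 months = 243 months
Acceptance of responsibility reduction: 30% of 243 months = 72 months (rounded down)
After reduction: 243 − 72 = 171 months
Less pre-trial detention credit: 171 months − 15 months = 156 months
Cap at 224 months: 156 months is within the cap, no reduction.

Sentence: 156 months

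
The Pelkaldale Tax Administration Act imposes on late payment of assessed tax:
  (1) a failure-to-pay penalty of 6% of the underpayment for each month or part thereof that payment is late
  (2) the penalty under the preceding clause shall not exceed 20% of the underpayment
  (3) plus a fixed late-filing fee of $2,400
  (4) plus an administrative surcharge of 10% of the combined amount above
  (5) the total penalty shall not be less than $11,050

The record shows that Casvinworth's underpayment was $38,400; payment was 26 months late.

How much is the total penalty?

$11,088

Accrued rate: 6% × 26 = 156%, capped at 20% → 20%
Failure-to-pay penalty: 20% of $38,400 = $7,680
Penalty before surcharge: $7,680 + $2,400 = $10,080
Administrative surcharge: 10% of $10,080 = $1,008
Total penalty: $10,080 + $1,008 = $11,088
Minimum $11,050: $11,088 meets the minimum, no increase.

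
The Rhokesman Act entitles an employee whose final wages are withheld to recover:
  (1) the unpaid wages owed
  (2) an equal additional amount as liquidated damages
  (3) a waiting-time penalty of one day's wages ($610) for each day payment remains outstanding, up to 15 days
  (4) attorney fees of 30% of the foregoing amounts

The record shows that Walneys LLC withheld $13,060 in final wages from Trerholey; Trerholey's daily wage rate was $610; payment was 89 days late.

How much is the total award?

$45,851

Liquidated damages (equal amount): $13,060
Penalty days: min(89, 15) = 15
Waiting-time penalty: 15 × $610 = $9,150
Subtotal: $13,060 + $13,060 + $9,150 = $35,270
Attorney fees: 30% of $35,270 = $10,581
Total award: $35,270 + $10,581 = $45,851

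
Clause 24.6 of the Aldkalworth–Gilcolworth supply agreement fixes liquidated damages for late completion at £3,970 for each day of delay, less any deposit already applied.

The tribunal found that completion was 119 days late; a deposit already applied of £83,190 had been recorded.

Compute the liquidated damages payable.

£389,240

Per-day damages: 119 × £3,970 = £472,430
Less deposit already applied: £472,430 − £83,190 = £389,240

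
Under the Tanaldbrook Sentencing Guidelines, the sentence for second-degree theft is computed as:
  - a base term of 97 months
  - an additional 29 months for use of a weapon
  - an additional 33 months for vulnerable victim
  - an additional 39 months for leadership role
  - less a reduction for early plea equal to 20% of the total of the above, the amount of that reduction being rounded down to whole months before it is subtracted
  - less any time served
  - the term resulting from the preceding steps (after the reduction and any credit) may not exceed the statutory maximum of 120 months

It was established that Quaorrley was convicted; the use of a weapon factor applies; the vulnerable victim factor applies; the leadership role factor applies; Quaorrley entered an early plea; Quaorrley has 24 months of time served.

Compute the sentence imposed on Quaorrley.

120 months

Use of a weapon enhancement: +29 months
Vulnerable victim enhancement: +33 months
Leadership role enhancement: +39 months
Adjusted term: 97 months + 29 months + 33 months + 39 months = 198 months
Early plea reduction: 20% of 198 months = 39 months (rounded down)
After reduction: 198 − 39 = 159 months
Less time served: 159 months − 24 months = 135 months
Cap at 120 months: 135 months exceeds the cap → 120 months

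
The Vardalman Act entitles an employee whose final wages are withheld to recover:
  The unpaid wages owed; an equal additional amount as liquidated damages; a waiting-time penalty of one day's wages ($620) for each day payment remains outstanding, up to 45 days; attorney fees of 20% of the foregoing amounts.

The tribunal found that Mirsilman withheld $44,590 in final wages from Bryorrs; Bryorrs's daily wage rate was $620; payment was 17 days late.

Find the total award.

Liquidated damages (equal amount): $44,590
Penalty days: min(17, 45) = 17
Waiting-time penalty: 17 × $620 = $10,540
Subtotal: $44,590 + $44,590 + $10,540 = $99,720
Attorney fees: 20% of $99,720 = $19,944
Total award: $99,720 + $19,944 = $119,664

$119,664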